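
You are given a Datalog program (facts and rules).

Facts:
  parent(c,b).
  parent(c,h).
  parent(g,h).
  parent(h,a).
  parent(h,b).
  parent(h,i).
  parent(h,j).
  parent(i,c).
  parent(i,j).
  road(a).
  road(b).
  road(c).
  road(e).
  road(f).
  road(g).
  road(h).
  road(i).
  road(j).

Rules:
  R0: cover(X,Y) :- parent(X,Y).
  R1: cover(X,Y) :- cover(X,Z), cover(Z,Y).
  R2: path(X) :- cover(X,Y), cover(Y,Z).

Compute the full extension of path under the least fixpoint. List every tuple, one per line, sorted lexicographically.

round 1: derive cover(c,b) via R0 from parent(c,b)
round 1: derive cover(c,h) via R0 from parent(c,h)
round 1: derive cover(g,h) via R0 from parent(g,h)
round 1: derive cover(h,a) via R0 from parent(h,a)
round 1: derive cover(h,b) via R0 from parent(h,b)
round 1: derive cover(h,i) via R0 from parent(h,i)
round 1: derive cover(h,j) via R0 from parent(h,j)
round 1: derive cover(i,c) via R0 from parent(i,c)
round 1: derive cover(i,j) via R0 from parent(i,j)
round 2: derive cover(c,a) via R1 from cover(c,h), cover(h,a)
round 2: derive cover(c,i) via R1 from cover(c,h), cover(h,i)
round 2: derive cover(c,j) via R1 from cover(c,h), cover(h,j)
round 2: derive cover(g,a) via R1 from cover(g,h), cover(h,a)
round 2: derive cover(g,b) via R1 from cover(g,h), cover(h,b)
round 2: derive cover(g,i) via R1 from cover(g,h), cover(h,i)
round 2: derive cover(g,j) via R1 from cover(g,h), cover(h,j)
round 2: derive cover(h,c) via R1 from cover(h,i), cover(i,c)
round 2: derive cover(i,b) via R1 from cover(i,c), cover(c,b)
round 2: derive cover(i,h) via R1 from cover(i,c), cover(c,h)
round 2: derive path(c) via R2 from cover(c,h), cover(h,a)
round 2: derive path(g) via R2 from cover(g,h), cover(h,a)
round 2: derive path(h) via R2 from cover(h,i), cover(i,c)
round 2: derive path(i) via R2 from cover(i,c), cover(c,b)
round 3: derive cover(c,c) via R1 from cover(c,h), cover(h,c)
round 3: derive cover(g,c) via R1 from cover(g,h), cover(h,c)
round 3: derive cover(h,h) via R1 from cover(h,c), cover(c,h)
round 3: derive cover(i,a) via R1 from cover(i,c), cover(c,a)
round 3: derive cover(i,i) via R1 from cover(i,c), cover(c,i)

path(c)
path(g)
path(h)
path(i)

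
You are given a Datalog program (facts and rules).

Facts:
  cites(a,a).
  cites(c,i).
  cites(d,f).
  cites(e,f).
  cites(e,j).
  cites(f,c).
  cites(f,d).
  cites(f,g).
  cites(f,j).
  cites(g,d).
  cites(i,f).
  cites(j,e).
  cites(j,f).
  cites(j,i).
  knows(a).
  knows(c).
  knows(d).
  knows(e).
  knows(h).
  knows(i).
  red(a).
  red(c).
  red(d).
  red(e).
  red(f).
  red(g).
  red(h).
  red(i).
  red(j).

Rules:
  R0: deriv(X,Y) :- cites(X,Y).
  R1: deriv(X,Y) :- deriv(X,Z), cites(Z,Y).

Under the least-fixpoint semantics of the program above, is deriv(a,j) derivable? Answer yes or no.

no

round 1: derive deriv(a,a) via R0 from cites(a,a)
round 1: derive deriv(c,i) via R0 from cites(c,i)
round 1: derive deriv(d,f) via R0 from cites(d,f)
round 1: derive deriv(e,f) via R0 from cites(e,f)
round 1: derive deriv(e,j) via R0 from cites(e,j)
round 1: derive deriv(f,c) via R0 from cites(f,c)
round 1: derive deriv(f,d) via R0 from cites(f,d)
round 1: derive deriv(f,g) via R0 from cites(f,g)
round 1: derive deriv(f,j) via R0 from cites(f,j)
round 1: derive deriv(g,d) via R0 from cites(g,d)
round 1: derive deriv(i,f) via R0 from cites(i,f)
round 1: derive deriv(j,e) via R0 from cites(j,e)
round 1: derive deriv(j,f) via R0 from cites(j,f)
round 1: derive deriv(j,i) via R0 from cites(j,i)
round 2: derive deriv(c,f) via R1 from deriv(c,i), cites(i,f)
round 2: derive deriv(d,c) via R1 from deriv(d,f), cites(f,c)
round 2: derive deriv(d,d) via R1 from deriv(d,f), cites(f,d)
round 2: derive deriv(d,g) via R1 from deriv(d,f), cites(f,g)
round 2: derive deriv(d,j) via R1 from deriv(d,f), cites(f,j)
round 2: derive deriv(e,c) via R1 from deriv(e,f), cites(f,c)
round 2: derive deriv(e,d) via R1 from deriv(e,f), cites(f,d)
round 2: derive deriv(e,e) via R1 from deriv(e,j), cites(j,e)
round 2: derive deriv(e,g) via R1 from deriv(e,f), cites(f,g)
round 2: derive deriv(e,i) via R1 from deriv(e,j), cites(j,i)
round 2: derive deriv(f,e) via R1 from deriv(f,j), cites(j,e)
round 2: derive deriv(f,f) via R1 from deriv(f,d), cites(d,f)
round 2: derive deriv(f,i) via R1 from deriv(f,c), cites(c,i)
round 2: derive deriv(g,f) via R1 from deriv(g,d), cites(d,f)
round 2: derive deriv(i,c) via R1 from deriv(i,f), cites(f,c)
round 2: derive deriv(i,d) via R1 from deriv(i,f), cites(f,d)
round 2: derive deriv(i,g) via R1 from deriv(i,f), cites(f,g)
round 2: derive deriv(i,j) via R1 from deriv(i,f), cites(f,j)
round 2: derive deriv(j,c) via R1 from deriv(j,f), cites(f,c)
round 2: derive deriv(j,d) via R1 from deriv(j,f), cites(f,d)
round 2: derive deriv(j,g) via R1 from deriv(j,f), cites(f,g)
round 2: derive deriv(j,j) via R1 from deriv(j,e), cites(e,j)
round 3: derive deriv(c,c) via R1 from deriv(c,f), cites(f,c)
round 3: derive deriv(c,d) via R1 from deriv(c,f), cites(f,d)
round 3: derive deriv(c,g) via R1 from deriv(c,f), cites(f,g)
round 3: derive deriv(c,j) via R1 from deriv(c,f), cites(f,j)
round 3: derive deriv(d,e) via R1 from deriv(d,j), cites(j,e)
round 3: derive deriv(d,i) via R1 from deriv(d,c), cites(c,i)
round 3: derive deriv(g,c) via R1 from deriv(g,f), cites(f,c)
round 3: derive deriv(g,g) via R1 from deriv(g,f), cites(f,g)
round 3: derive deriv(g,j) via R1 from deriv(g,f), cites(f,j)
round 3: derive deriv(i,e) via R1 from deriv(i,j), cites(j,e)
round 3: derive deriv(i,i) via R1 from deriv(i,c), cites(c,i)
round 4: derive deriv(c,e) via R1 from deriv(c,j), cites(j,e)
round 4: derive deriv(g,e) via R1 from deriv(g,j), cites(j,e)
round 4: derive deriv(g,i) via R1 from deriv(g,c), cites(c,i)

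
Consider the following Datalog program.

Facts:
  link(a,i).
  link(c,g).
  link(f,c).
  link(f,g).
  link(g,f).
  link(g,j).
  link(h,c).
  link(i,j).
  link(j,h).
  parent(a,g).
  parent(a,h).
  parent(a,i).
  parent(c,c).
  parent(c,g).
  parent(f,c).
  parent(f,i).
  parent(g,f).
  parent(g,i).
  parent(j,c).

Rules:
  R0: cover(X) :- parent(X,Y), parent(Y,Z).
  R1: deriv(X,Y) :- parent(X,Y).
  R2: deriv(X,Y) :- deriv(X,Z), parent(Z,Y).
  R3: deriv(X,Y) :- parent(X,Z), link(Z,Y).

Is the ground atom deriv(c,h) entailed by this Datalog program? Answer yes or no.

no

round 1: derive deriv(a,g) via R1 from parent(a,g)
round 1: derive deriv(a,h) via R1 from parent(a,h)
round 1: derive deriv(a,i) via R1 from parent(a,i)
round 1: derive deriv(c,c) via R1 from parent(c,c)
round 1: derive deriv(c,g) via R1 from parent(c,g)
round 1: derive deriv(f,c) via R1 from parent(f,c)
round 1: derive deriv(f,i) via R1 from parent(f,i)
round 1: derive deriv(g,f) via R1 from parent(g,f)
round 1: derive deriv(g,i) via R1 from parent(g,i)
round 1: derive deriv(j,c) via R1 from parent(j,c)
round 1: derive deriv(a,c) via R3 from parent(a,h), link(h,c)
round 1: derive deriv(a,f) via R3 from parent(a,g), link(g,f)
round 1: derive deriv(a,j) via R3 from parent(a,g), link(g,j)
round 1: derive deriv(c,f) via R3 from parent(c,g), link(g,f)
round 1: derive deriv(c,j) via R3 from parent(c,g), link(g,j)
round 1: derive deriv(f,g) via R3 from parent(f,c), link(c,g)
round 1: derive deriv(f,j) via R3 from parent(f,i), link(i,j)
round 1: derive deriv(g,c) via R3 from parent(g,f), link(f,c)
round 1: derive deriv(g,g) via R3 from parent(g,f), link(f,g)
round 1: derive deriv(g,j) via R3 from parent(g,i), link(i,j)
round 1: derive deriv(j,g) via R3 from parent(j,c), link(c,g)
round 2: derive deriv(c,i) via R2 from deriv(c,f), parent(f,i)
round 2: derive deriv(f,f) via R2 from deriv(f,g), parent(g,f)
round 2: derive deriv(j,f) via R2 from deriv(j,g), parent(g,f)
round 2: derive deriv(j,i) via R2 from deriv(j,g), parent(g,i)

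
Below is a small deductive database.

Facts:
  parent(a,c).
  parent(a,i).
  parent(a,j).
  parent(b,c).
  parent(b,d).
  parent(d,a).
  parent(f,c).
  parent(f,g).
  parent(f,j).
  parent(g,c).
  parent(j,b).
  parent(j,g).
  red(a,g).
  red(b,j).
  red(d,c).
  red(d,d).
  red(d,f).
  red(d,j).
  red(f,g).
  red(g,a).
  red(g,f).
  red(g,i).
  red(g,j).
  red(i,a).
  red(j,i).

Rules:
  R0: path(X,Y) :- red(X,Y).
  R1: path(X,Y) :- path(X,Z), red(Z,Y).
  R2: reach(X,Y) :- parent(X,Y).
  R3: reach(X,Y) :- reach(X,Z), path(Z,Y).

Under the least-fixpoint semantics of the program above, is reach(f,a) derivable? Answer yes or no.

yes

round 1: derive path(a,g) via R0 from red(a,g)
round 1: derive path(b,j) via R0 from red(b,j)
round 1: derive path(d,c) via R0 from red(d,c)
round 1: derive path(d,d) via R0 from red(d,d)
round 1: derive path(d,f) via R0 from red(d,f)
round 1: derive path(d,j) via R0 from red(d,j)
round 1: derive path(f,g) via R0 from red(f,g)
round 1: derive path(g,a) via R0 from red(g,a)
round 1: derive path(g,f) via R0 from red(g,f)
round 1: derive path(g,i) via R0 from red(g,i)
round 1: derive path(g,j) via R0 from red(g,j)
round 1: derive path(i,a) via R0 from red(i,a)
round 1: derive path(j,i) via R0 from red(j,i)
round 1: derive reach(a,c) via R2 from parent(a,c)
round 1: derive reach(a,i) via R2 from parent(a,i)
round 1: derive reach(a,j) via R2 from parent(a,j)
round 1: derive reach(b,c) via R2 from parent(b,c)
round 1: derive reach(b,d) via R2 from parent(b,d)
round 1: derive reach(d,a) via R2 from parent(d,a)
round 1: derive reach(f,c) via R2 from parent(f,c)
round 1: derive reach(f,g) via R2 from parent(f,g)
round 1: derive reach(f,j) via R2 from parent(f,j)
round 1: derive reach(g,c) via R2 from parent(g,c)
round 1: derive reach(j,b) via R2 from parent(j,b)
round 1: derive reach(j,g) via R2 from parent(j,g)
round 2: derive path(a,a) via R1 from path(a,g), red(g,a)
round 2: derive path(a,f) via R1 from path(a,g), red(g,f)
round 2: derive path(a,i) via R1 from path(a,g), red(g,i)
round 2: derive path(a,j) via R1 from path(a,g), red(g,j)
round 2: derive path(b,i) via R1 from path(b,j), red(j,i)
round 2: derive path(d,g) via R1 from path(d,f), red(f,g)
round 2: derive path(d,i) via R1 from path(d,j), red(j,i)
round 2: derive path(f,a) via R1 from path(f,g), red(g,a)
round 2: derive path(f,f) via R1 from path(f,g), red(g,f)
round 2: derive path(f,i) via R1 from path(f,g), red(g,i)
round 2: derive path(f,j) via R1 from path(f,g), red(g,j)
round 2: derive path(g,g) via R1 from path(g,a), red(a,g)
round 2: derive path(i,g) via R1 from path(i,a), red(a,g)
round 2: derive path(j,a) via R1 from path(j,i), red(i,a)
round 2: derive reach(a,a) via R3 from reach(a,i), path(i,a)
round 2: derive reach(b,f) via R3 from reach(b,d), path(d,f)
round 2: derive reach(b,j) via R3 from reach(b,d), path(d,j)
round 2: derive reach(d,g) via R3 from reach(d,a), path(a,g)
round 2: derive reach(f,a) via R3 from reach(f,g), path(g,a)
round 2: derive reach(f,f) via R3 from reach(f,g), path(g,f)
round 2: derive reach(f,i) via R3 from reach(f,g), path(g,i)
round 2: derive reach(j,a) via R3 from reach(j,g), path(g,a)
round 2: derive reach(j,f) via R3 from reach(j,g), path(g,f)
round 2: derive reach(j,i) via R3 from reach(j,g), path(g,i)
round 2: derive reach(j,j) via R3 from reach(j,b), path(b,j)
round 3: derive path(b,a) via R1 from path(b,i), red(i,a)
round 3: derive path(d,a) via R1 from path(d,g), red(g,a)
round 3: derive path(i,f) via R1 from path(i,g), red(g,f)
round 3: derive path(i,i) via R1 from path(i,g), red(g,i)
round 3: derive path(i,j) via R1 from path(i,g), red(g,j)
round 3: derive path(j,g) via R1 from path(j,a), red(a,g)
round 3: derive reach(a,f) via R3 from reach(a,a), path(a,f)
round 3: derive reach(a,g) via R3 from reach(a,a), path(a,g)
round 3: derive reach(b,a) via R3 from reach(b,f), path(f,a)
round 3: derive reach(b,g) via R3 from reach(b,d), path(d,g)
round 3: derive reach(b,i) via R3 from reach(b,d), path(d,i)
round 3: derive reach(d,f) via R3 from reach(d,a), path(a,f)
round 3: derive reach(d,i) via R3 from reach(d,a), path(a,i)
round 3: derive reach(d,j) via R3 from reach(d,a), path(a,j)
round 4: derive path(b,g) via R1 from path(b,a), red(a,g)
round 4: derive path(j,f) via R1 from path(j,g), red(g,f)
round 4: derive path(j,j) via R1 from path(j,g), red(g,j)
round 5: derive path(b,f) via R1 from path(b,g), red(g,f)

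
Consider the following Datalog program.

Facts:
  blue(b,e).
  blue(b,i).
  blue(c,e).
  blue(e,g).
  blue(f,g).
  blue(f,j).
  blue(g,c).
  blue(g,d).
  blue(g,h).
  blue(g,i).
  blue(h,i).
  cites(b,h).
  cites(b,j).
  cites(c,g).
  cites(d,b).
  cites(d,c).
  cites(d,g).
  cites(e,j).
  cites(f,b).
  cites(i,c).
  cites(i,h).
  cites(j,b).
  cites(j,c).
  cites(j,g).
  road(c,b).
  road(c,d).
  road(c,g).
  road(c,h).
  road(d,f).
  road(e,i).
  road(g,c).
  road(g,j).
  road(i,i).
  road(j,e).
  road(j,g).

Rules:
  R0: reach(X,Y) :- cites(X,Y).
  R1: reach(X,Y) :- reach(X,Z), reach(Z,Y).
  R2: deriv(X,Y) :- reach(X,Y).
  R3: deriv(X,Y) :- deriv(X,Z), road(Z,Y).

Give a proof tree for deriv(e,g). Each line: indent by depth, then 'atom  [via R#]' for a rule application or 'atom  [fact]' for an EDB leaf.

deriv(e,g)  [via R2]
  reach(e,g)  [via R1]
    reach(e,j)  [via R0]
      cites(e,j)  [fact]
    reach(j,g)  [via R0]
      cites(j,g)  [fact]

round 1: derive reach(b,h) via R0 from cites(b,h)
round 1: derive reach(b,j) via R0 from cites(b,j)
round 1: derive reach(c,g) via R0 from cites(c,g)
round 1: derive reach(d,b) via R0 from cites(d,b)
round 1: derive reach(d,c) via R0 from cites(d,c)
round 1: derive reach(d,g) via R0 from cites(d,g)
round 1: derive reach(e,j) via R0 from cites(e,j)
round 1: derive reach(f,b) via R0 from cites(f,b)
round 1: derive reach(i,c) via R0 from cites(i,c)
round 1: derive reach(i,h) via R0 from cites(i,h)
round 1: derive reach(j,b) via R0 from cites(j,b)
round 1: derive reach(j,c) via R0 from cites(j,c)
round 1: derive reach(j,g) via R0 from cites(j,g)
round 2: derive reach(b,b) via R1 from reach(b,j), reach(j,b)
round 2: derive reach(b,c) via R1 from reach(b,j), reach(j,c)
round 2: derive reach(b,g) via R1 from reach(b,j), reach(j,g)
round 2: derive reach(d,h) via R1 from reach(d,b), reach(b,h)
round 2: derive reach(d,j) via R1 from reach(d,b), reach(b,j)
round 2: derive reach(e,b) via R1 from reach(e,j), reach(j,b)
round 2: derive reach(e,c) via R1 from reach(e,j), reach(j,c)
round 2: derive reach(e,g) via R1 from reach(e,j), reach(j,g)
round 2: derive reach(f,h) via R1 from reach(f,b), reach(b,h)
round 2: derive reach(f,j) via R1 from reach(f,b), reach(b,j)
round 2: derive reach(i,g) via R1 from reach(i,c), reach(c,g)
round 2: derive reach(j,h) via R1 from reach(j,b), reach(b,h)
round 2: derive reach(j,j) via R1 from reach(j,b), reach(b,j)
round 2: derive deriv(b,h) via R2 from reach(b,h)
round 2: derive deriv(b,j) via R2 from reach(b,j)
round 2: derive deriv(c,g) via R2 from reach(c,g)
round 2: derive deriv(d,b) via R2 from reach(d,b)
round 2: derive deriv(d,c) via R2 from reach(d,c)
round 2: derive deriv(d,g) via R2 from reach(d,g)
round 2: derive deriv(e,j) via R2 from reach(e,j)
round 2: derive deriv(f,b) via R2 from reach(f,b)
round 2: derive deriv(i,c) via R2 from reach(i,c)
round 2: derive deriv(i,h) via R2 from reach(i,h)
round 2: derive deriv(j,b) via R2 from reach(j,b)
round 2: derive deriv(j,c) via R2 from reach(j,c)
round 2: derive deriv(j,g) via R2 from reach(j,g)
round 3: derive reach(e,h) via R1 from reach(e,b), reach(b,h)
round 3: derive reach(f,c) via R1 from reach(f,b), reach(b,c)
round 3: derive reach(f,g) via R1 from reach(f,b), reach(b,g)
round 3: derive deriv(b,b) via R2 from reach(b,b)
round 3: derive deriv(b,c) via R2 from reach(b,c)
round 3: derive deriv(b,g) via R2 from reach(b,g)
round 3: derive deriv(d,h) via R2 from reach(d,h)
round 3: derive deriv(d,j) via R2 from reach(d,j)
round 3: derive deriv(e,b) via R2 from reach(e,b)
round 3: derive deriv(e,c) via R2 from reach(e,c)
round 3: derive deriv(e,g) via R2 from reach(e,g)
round 3: derive deriv(f,h) via R2 from reach(f,h)
round 3: derive deriv(f,j) via R2 from reach(f,j)
round 3: derive deriv(i,g) via R2 from reach(i,g)
round 3: derive deriv(j,h) via R2 from reach(j,h)
round 3: derive deriv(j,j) via R2 from reach(j,j)
round 3: derive deriv(b,e) via R3 from deriv(b,j), road(j,e)
round 3: derive deriv(c,c) via R3 from deriv(c,g), road(g,c)
round 3: derive deriv(c,j) via R3 from deriv(c,g), road(g,j)
round 3: derive deriv(d,d) via R3 from deriv(d,c), road(c,d)
round 3: derive deriv(e,e) via R3 from deriv(e,j), road(j,e)
round 3: derive deriv(i,b) via R3 from deriv(i,c), road(c,b)
round 3: derive deriv(i,d) via R3 from deriv(i,c), road(c,d)
round 3: derive deriv(j,d) via R3 from deriv(j,c), road(c,d)
round 4: derive deriv(e,h) via R2 from reach(e,h)
round 4: derive deriv(f,c) via R2 from reach(f,c)
round 4: derive deriv(f,g) via R2 from reach(f,g)
round 4: derive deriv(b,d) via R3 from deriv(b,c), road(c,d)
round 4: derive deriv(b,i) via R3 from deriv(b,e), road(e,i)
round 4: derive deriv(c,b) via R3 from deriv(c,c), road(c,b)
round 4: derive deriv(c,d) via R3 from deriv(c,c), road(c,d)
round 4: derive deriv(c,e) via R3 from deriv(c,j), road(j,e)
round 4: derive deriv(c,h) via R3 from deriv(c,c), road(c,h)
round 4: derive deriv(d,e) via R3 from deriv(d,j), road(j,e)
round 4: derive deriv(d,f) via R3 from deriv(d,d), road(d,f)
round 4: derive deriv(e,d) via R3 from deriv(e,c), road(c,d)
round 4: derive deriv(e,i) via R3 from deriv(e,e), road(e,i)
round 4: derive deriv(f,e) via R3 from deriv(f,j), road(j,e)
round 4: derive deriv(i,f) via R3 from deriv(i,d), road(d,f)
round 4: derive deriv(i,j) via R3 from deriv(i,g), road(g,j)
round 4: derive deriv(j,e) via R3 from deriv(j,j), road(j,e)
round 4: derive deriv(j,f) via R3 from deriv(j,d), road(d,f)
round 5: derive deriv(b,f) via R3 from deriv(b,d), road(d,f)
round 5: derive deriv(c,f) via R3 from deriv(c,d), road(d,f)
round 5: derive deriv(c,i) via R3 from deriv(c,e), road(e,i)
round 5: derive deriv(d,i) via R3 from deriv(d,e), road(e,i)
round 5: derive deriv(e,f) via R3 from deriv(e,d), road(d,f)
round 5: derive deriv(f,d) via R3 from deriv(f,c), road(c,d)
round 5: derive deriv(f,i) via R3 from deriv(f,e), road(e,i)
round 5: derive deriv(i,e) via R3 from deriv(i,j), road(j,e)
round 5: derive deriv(j,i) via R3 from deriv(j,e), road(e,i)
round 6: derive deriv(f,f) via R3 from deriv(f,d), road(d,f)
round 6: derive deriv(i,i) via R3 from deriv(i,e), road(e,i)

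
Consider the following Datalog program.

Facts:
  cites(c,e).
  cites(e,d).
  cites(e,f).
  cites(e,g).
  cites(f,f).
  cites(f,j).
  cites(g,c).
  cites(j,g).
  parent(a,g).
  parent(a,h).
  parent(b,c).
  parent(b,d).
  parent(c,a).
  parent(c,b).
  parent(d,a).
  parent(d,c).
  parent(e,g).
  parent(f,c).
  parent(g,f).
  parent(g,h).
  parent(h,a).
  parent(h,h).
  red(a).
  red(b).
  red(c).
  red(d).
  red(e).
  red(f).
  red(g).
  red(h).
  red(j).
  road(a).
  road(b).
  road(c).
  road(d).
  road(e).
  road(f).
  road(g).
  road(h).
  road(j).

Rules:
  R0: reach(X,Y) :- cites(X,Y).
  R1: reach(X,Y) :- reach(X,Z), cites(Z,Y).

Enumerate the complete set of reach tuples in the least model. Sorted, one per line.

round 1: derive reach(c,e) via R0 from cites(c,e)
round 1: derive reach(e,d) via R0 from cites(e,d)
round 1: derive reach(e,f) via R0 from cites(e,f)
round 1: derive reach(e,g) via R0 from cites(e,g)
round 1: derive reach(f,f) via R0 from cites(f,f)
round 1: derive reach(f,j) via R0 from cites(f,j)
round 1: derive reach(g,c) via R0 from cites(g,c)
round 1: derive reach(j,g) via R0 from cites(j,g)
round 2: derive reach(c,d) via R1 from reach(c,e), cites(e,d)
round 2: derive reach(c,f) via R1 from reach(c,e), cites(e,f)
round 2: derive reach(c,g) via R1 from reach(c,e), cites(e,g)
round 2: derive reach(e,c) via R1 from reach(e,g), cites(g,c)
round 2: derive reach(e,j) via R1 from reach(e,f), cites(f,j)
round 2: derive reach(f,g) via R1 from reach(f,j), cites(j,g)
round 2: derive reach(g,e) via R1 from reach(g,c), cites(c,e)
round 2: derive reach(j,c) via R1 from reach(j,g), cites(g,c)
round 3: derive reach(c,c) via R1 from reach(c,g), cites(g,c)
round 3: derive reach(c,j) via R1 from reach(c,f), cites(f,j)
round 3: derive reach(e,e) via R1 from reach(e,c), cites(c,e)
round 3: derive reach(f,c) via R1 from reach(f,g), cites(g,c)
round 3: derive reach(g,d) via R1 from reach(g,e), cites(e,d)
round 3: derive reach(g,f) via R1 from reach(g,e), cites(e,f)
round 3: derive reach(g,g) via R1 from reach(g,e), cites(e,g)
round 3: derive reach(j,e) via R1 from reach(j,c), cites(c,e)
round 4: derive reach(f,e) via R1 from reach(f,c), cites(c,e)
round 4: derive reach(g,j) via R1 from reach(g,f), cites(f,j)
round 4: derive reach(j,d) via R1 from reach(j,e), cites(e,d)
round 4: derive reach(j,f) via R1 from reach(j,e), cites(e,f)
round 5: derive reach(f,d) via R1 from reach(f,e), cites(e,d)
round 5: derive reach(j,j) via R1 from reach(j,f), cites(f,j)

reach(c,c)
reach(c,d)
reach(c,e)
reach(c,f)
reach(c,g)
reach(c,j)
reach(e,c)
reach(e,d)
reach(e,e)
reach(e,f)
reach(e,g)
reach(e,j)
reach(f,c)
reach(f,d)
reach(f,e)
reach(f,f)
reach(f,g)
reach(f,j)
reach(g,c)
reach(g,d)
reach(g,e)
reach(g,f)
reach(g,g)
reach(g,j)
reach(j,c)
reach(j,d)
reach(j,e)
reach(j,f)
reach(j,g)
reach(j,j)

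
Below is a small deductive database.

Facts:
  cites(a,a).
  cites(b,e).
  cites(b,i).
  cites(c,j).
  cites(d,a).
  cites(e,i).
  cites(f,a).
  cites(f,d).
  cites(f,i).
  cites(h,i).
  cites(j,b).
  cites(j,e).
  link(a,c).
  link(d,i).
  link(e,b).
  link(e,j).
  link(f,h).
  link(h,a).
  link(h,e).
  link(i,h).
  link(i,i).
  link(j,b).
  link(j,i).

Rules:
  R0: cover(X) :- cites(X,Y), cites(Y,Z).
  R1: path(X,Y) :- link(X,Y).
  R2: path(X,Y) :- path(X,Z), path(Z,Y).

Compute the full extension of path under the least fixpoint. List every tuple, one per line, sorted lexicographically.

path(a,c)
path(d,a)
path(d,b)
path(d,c)
path(d,e)
path(d,h)
path(d,i)
path(d,j)
path(e,a)
path(e,b)
path(e,c)
path(e,e)
path(e,h)
path(e,i)
path(e,j)
path(f,a)
path(f,b)
path(f,c)
path(f,e)
path(f,h)
path(f,i)
path(f,j)
path(h,a)
path(h,b)
path(h,c)
path(h,e)
path(h,h)
path(h,i)
path(h,j)
path(i,a)
path(i,b)
path(i,c)
path(i,e)
path(i,h)
path(i,i)
path(i,j)
path(j,a)
path(j,b)
path(j,c)
path(j,e)
path(j,h)
path(j,i)
path(j,j)

round 1: derive path(a,c) via R1 from link(a,c)
round 1: derive path(d,i) via R1 from link(d,i)
round 1: derive path(e,b) via R1 from link(e,b)
round 1: derive path(e,j) via R1 from link(e,j)
round 1: derive path(f,h) via R1 from link(f,h)
round 1: derive path(h,a) via R1 from link(h,a)
round 1: derive path(h,e) via R1 from link(h,e)
round 1: derive path(i,h) via R1 from link(i,h)
round 1: derive path(i,i) via R1 from link(i,i)
round 1: derive path(j,b) via R1 from link(j,b)
round 1: derive path(j,i) via R1 from link(j,i)
round 2: derive path(d,h) via R2 from path(d,i), path(i,h)
round 2: derive path(e,i) via R2 from path(e,j), path(j,i)
round 2: derive path(f,a) via R2 from path(f,h), path(h,a)
round 2: derive path(f,e) via R2 from path(f,h), path(h,e)
round 2: derive path(h,b) via R2 from path(h,e), path(e,b)
round 2: derive path(h,c) via R2 from path(h,a), path(a,c)
round 2: derive path(h,j) via R2 from path(h,e), path(e,j)
round 2: derive path(i,a) via R2 from path(i,h), path(h,a)
round 2: derive path(i,e) via R2 from path(i,h), path(h,e)
round 2: derive path(j,h) via R2 from path(j,i), path(i,h)
round 3: derive path(d,a) via R2 from path(d,h), path(h,a)
round 3: derive path(d,b) via R2 from path(d,h), path(h,b)
round 3: derive path(d,c) via R2 from path(d,h), path(h,c)
round 3: derive path(d,e) via R2 from path(d,h), path(h,e)
round 3: derive path(d,j) via R2 from path(d,h), path(h,j)
round 3: derive path(e,a) via R2 from path(e,i), path(i,a)
round 3: derive path(e,e) via R2 from path(e,i), path(i,e)
round 3: derive path(e,h) via R2 from path(e,i), path(i,h)
round 3: derive path(f,b) via R2 from path(f,e), path(e,b)
round 3: derive path(f,c) via R2 from path(f,a), path(a,c)
round 3: derive path(f,i) via R2 from path(f,e), path(e,i)
round 3: derive path(f,j) via R2 from path(f,e), path(e,j)
round 3: derive path(h,h) via R2 from path(h,j), path(j,h)
round 3: derive path(h,i) via R2 from path(h,e), path(e,i)
round 3: derive path(i,b) via R2 from path(i,e), path(e,b)
round 3: derive path(i,c) via R2 from path(i,a), path(a,c)
round 3: derive path(i,j) via R2 from path(i,e), path(e,j)
round 3: derive path(j,a) via R2 from path(j,h), path(h,a)
round 3: derive path(j,c) via R2 from path(j,h), path(h,c)
round 3: derive path(j,e) via R2 from path(j,h), path(h,e)
round 3: derive path(j,j) via R2 from path(j,h), path(h,j)
round 4: derive path(e,c) via R2 from path(e,a), path(a,c)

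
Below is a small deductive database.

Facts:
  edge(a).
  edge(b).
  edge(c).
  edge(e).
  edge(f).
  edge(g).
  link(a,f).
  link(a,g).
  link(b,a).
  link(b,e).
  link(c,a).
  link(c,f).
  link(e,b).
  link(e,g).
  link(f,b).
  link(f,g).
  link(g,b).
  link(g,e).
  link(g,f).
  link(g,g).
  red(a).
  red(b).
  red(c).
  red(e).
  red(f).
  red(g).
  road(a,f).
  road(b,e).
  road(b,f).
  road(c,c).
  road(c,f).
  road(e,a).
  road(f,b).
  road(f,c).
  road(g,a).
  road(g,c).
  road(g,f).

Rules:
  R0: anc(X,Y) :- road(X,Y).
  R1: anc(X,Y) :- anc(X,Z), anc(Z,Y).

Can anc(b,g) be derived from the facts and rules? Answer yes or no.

round 1: derive anc(a,f) via R0 from road(a,f)
round 1: derive anc(b,e) via R0 from road(b,e)
round 1: derive anc(b,f) via R0 from road(b,f)
round 1: derive anc(c,c) via R0 from road(c,c)
round 1: derive anc(c,f) via R0 from road(c,f)
round 1: derive anc(e,a) via R0 from road(e,a)
round 1: derive anc(f,b) via R0 from road(f,b)
round 1: derive anc(f,c) via R0 from road(f,c)
round 1: derive anc(g,a) via R0 from road(g,a)
round 1: derive anc(g,c) via R0 from road(g,c)
round 1: derive anc(g,f) via R0 from road(g,f)
round 2: derive anc(a,b) via R1 from anc(a,f), anc(f,b)
round 2: derive anc(a,c) via R1 from anc(a,f), anc(f,c)
round 2: derive anc(b,a) via R1 from anc(b,e), anc(e,a)
round 2: derive anc(b,b) via R1 from anc(b,f), anc(f,b)
round 2: derive anc(b,c) via R1 from anc(b,f), anc(f,c)
round 2: derive anc(c,b) via R1 from anc(c,f), anc(f,b)
round 2: derive anc(e,f) via R1 from anc(e,a), anc(a,f)
round 2: derive anc(f,e) via R1 from anc(f,b), anc(b,e)
round 2: derive anc(f,f) via R1 from anc(f,b), anc(b,f)
round 2: derive anc(g,b) via R1 from anc(g,f), anc(f,b)
round 3: derive anc(a,a) via R1 from anc(a,b), anc(b,a)
round 3: derive anc(a,e) via R1 from anc(a,b), anc(b,e)
round 3: derive anc(c,a) via R1 from anc(c,b), anc(b,a)
round 3: derive anc(c,e) via R1 from anc(c,b), anc(b,e)
round 3: derive anc(e,b) via R1 from anc(e,a), anc(a,b)
round 3: derive anc(e,c) via R1 from anc(e,a), anc(a,c)
round 3: derive anc(e,e) via R1 from anc(e,f), anc(f,e)
round 3: derive anc(f,a) via R1 from anc(f,b), anc(b,a)
round 3: derive anc(g,e) via R1 from anc(g,b), anc(b,e)

no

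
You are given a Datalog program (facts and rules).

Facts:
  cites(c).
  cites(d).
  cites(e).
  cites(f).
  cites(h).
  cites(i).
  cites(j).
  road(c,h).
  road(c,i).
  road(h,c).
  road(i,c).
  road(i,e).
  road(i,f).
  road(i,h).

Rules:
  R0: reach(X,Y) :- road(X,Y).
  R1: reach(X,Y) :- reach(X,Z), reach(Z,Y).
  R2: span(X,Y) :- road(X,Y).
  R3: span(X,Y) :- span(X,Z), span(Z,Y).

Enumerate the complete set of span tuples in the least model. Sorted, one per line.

span(c,c)
span(c,e)
span(c,f)
span(c,h)
span(c,i)
span(h,c)
span(h,e)
span(h,f)
span(h,h)
span(h,i)
span(i,c)
span(i,e)
span(i,f)
span(i,h)
span(i,i)

round 1: derive span(c,h) via R2 from road(c,h)
round 1: derive span(c,i) via R2 from road(c,i)
round 1: derive span(h,c) via R2 from road(h,c)
round 1: derive span(i,c) via R2 from road(i,c)
round 1: derive span(i,e) via R2 from road(i,e)
round 1: derive span(i,f) via R2 from road(i,f)
round 1: derive span(i,h) via R2 from road(i,h)
round 2: derive span(c,c) via R3 from span(c,h), span(h,c)
round 2: derive span(c,e) via R3 from span(c,i), span(i,e)
round 2: derive span(c,f) via R3 from span(c,i), span(i,f)
round 2: derive span(h,h) via R3 from span(h,c), span(c,h)
round 2: derive span(h,i) via R3 from span(h,c), span(c,i)
round 2: derive span(i,i) via R3 from span(i,c), span(c,i)
round 3: derive span(h,e) via R3 from span(h,c), span(c,e)
round 3: derive span(h,f) via R3 from span(h,c), span(c,f)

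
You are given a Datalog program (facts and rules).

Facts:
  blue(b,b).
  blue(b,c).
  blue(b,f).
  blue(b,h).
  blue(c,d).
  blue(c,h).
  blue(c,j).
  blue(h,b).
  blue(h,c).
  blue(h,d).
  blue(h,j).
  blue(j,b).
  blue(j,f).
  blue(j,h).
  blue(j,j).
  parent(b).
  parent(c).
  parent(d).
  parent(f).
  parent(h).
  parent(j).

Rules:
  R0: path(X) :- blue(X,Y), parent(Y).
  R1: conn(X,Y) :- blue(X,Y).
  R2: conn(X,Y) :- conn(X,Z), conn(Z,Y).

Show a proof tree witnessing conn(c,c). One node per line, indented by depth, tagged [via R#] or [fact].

round 1: derive conn(b,b) via R1 from blue(b,b)
round 1: derive conn(b,c) via R1 from blue(b,c)
round 1: derive conn(b,f) via R1 from blue(b,f)
round 1: derive conn(b,h) via R1 from blue(b,h)
round 1: derive conn(c,d) via R1 from blue(c,d)
round 1: derive conn(c,h) via R1 from blue(c,h)
round 1: derive conn(c,j) via R1 from blue(c,j)
round 1: derive conn(h,b) via R1 from blue(h,b)
round 1: derive conn(h,c) via R1 from blue(h,c)
round 1: derive conn(h,d) via R1 from blue(h,d)
round 1: derive conn(h,j) via R1 from blue(h,j)
round 1: derive conn(j,b) via R1 from blue(j,b)
round 1: derive conn(j,f) via R1 from blue(j,f)
round 1: derive conn(j,h) via R1 from blue(j,h)
round 1: derive conn(j,j) via R1 from blue(j,j)
round 2: derive conn(b,d) via R2 from conn(b,c), conn(c,d)
round 2: derive conn(b,j) via R2 from conn(b,c), conn(c,j)
round 2: derive conn(c,b) via R2 from conn(c,h), conn(h,b)
round 2: derive conn(c,c) via R2 from conn(c,h), conn(h,c)
round 2: derive conn(c,f) via R2 from conn(c,j), conn(j,f)
round 2: derive conn(h,f) via R2 from conn(h,b), conn(b,f)
round 2: derive conn(h,h) via R2 from conn(h,b), conn(b,h)
round 2: derive conn(j,c) via R2 from conn(j,b), conn(b,c)
round 2: derive conn(j,d) via R2 from conn(j,h), conn(h,d)

conn(c,c)  [via R2]
  conn(c,h)  [via R1]
    blue(c,h)  [fact]
  conn(h,c)  [via R1]
    blue(h,c)  [fact]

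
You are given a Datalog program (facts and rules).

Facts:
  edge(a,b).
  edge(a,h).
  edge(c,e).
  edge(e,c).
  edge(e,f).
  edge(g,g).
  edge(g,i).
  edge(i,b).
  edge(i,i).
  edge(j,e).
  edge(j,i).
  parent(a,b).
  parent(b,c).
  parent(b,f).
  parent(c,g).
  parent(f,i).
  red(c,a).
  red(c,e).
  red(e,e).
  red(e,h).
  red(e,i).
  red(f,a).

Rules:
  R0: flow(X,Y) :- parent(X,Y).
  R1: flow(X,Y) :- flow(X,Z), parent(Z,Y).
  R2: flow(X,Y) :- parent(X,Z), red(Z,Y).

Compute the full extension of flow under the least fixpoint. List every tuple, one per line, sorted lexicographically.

round 1: derive flow(a,b) via R0 from parent(a,b)
round 1: derive flow(b,c) via R0 from parent(b,c)
round 1: derive flow(b,f) via R0 from parent(b,f)
round 1: derive flow(c,g) via R0 from parent(c,g)
round 1: derive flow(f,i) via R0 from parent(f,i)
round 1: derive flow(b,a) via R2 from parent(b,c), red(c,a)
round 1: derive flow(b,e) via R2 from parent(b,c), red(c,e)
round 2: derive flow(a,c) via R1 from flow(a,b), parent(b,c)
round 2: derive flow(a,f) via R1 from flow(a,b), parent(b,f)
round 2: derive flow(b,b) via R1 from flow(b,a), parent(a,b)
round 2: derive flow(b,g) via R1 from flow(b,c), parent(c,g)
round 2: derive flow(b,i) via R1 from flow(b,f), parent(f,i)
round 3: derive flow(a,g) via R1 from flow(a,c), parent(c,g)
round 3: derive flow(a,i) via R1 from flow(a,f), parent(f,i)

flow(a,b)
flow(a,c)
flow(a,f)
flow(a,g)
flow(a,i)
flow(b,a)
flow(b,b)
flow(b,c)
flow(b,e)
flow(b,f)
flow(b,g)
flow(b,i)
flow(c,g)
flow(f,i)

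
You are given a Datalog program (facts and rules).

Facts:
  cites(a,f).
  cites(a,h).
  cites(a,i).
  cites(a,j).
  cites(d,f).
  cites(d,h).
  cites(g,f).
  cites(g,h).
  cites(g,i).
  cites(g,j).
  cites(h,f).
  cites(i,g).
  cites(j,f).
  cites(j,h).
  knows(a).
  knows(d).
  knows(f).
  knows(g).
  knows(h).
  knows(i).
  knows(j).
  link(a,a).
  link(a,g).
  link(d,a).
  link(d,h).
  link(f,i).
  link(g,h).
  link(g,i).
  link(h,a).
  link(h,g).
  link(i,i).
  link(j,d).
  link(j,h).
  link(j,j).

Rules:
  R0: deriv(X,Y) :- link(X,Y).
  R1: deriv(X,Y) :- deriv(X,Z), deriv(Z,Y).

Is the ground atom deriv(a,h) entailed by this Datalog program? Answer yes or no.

yes

round 1: derive deriv(a,a) via R0 from link(a,a)
round 1: derive deriv(a,g) via R0 from link(a,g)
round 1: derive deriv(d,a) via R0 from link(d,a)
round 1: derive deriv(d,h) via R0 from link(d,h)
round 1: derive deriv(f,i) via R0 from link(f,i)
round 1: derive deriv(g,h) via R0 from link(g,h)
round 1: derive deriv(g,i) via R0 from link(g,i)
round 1: derive deriv(h,a) via R0 from link(h,a)
round 1: derive deriv(h,g) via R0 from link(h,g)
round 1: derive deriv(i,i) via R0 from link(i,i)
round 1: derive deriv(j,d) via R0 from link(j,d)
round 1: derive deriv(j,h) via R0 from link(j,h)
round 1: derive deriv(j,j) via R0 from link(j,j)
round 2: derive deriv(a,h) via R1 from deriv(a,g), deriv(g,h)
round 2: derive deriv(a,i) via R1 from deriv(a,g), deriv(g,i)
round 2: derive deriv(d,g) via R1 from deriv(d,a), deriv(a,g)
round 2: derive deriv(g,a) via R1 from deriv(g,h), deriv(h,a)
round 2: derive deriv(g,g) via R1 from deriv(g,h), deriv(h,g)
round 2: derive deriv(h,h) via R1 from deriv(h,g), deriv(g,h)
round 2: derive deriv(h,i) via R1 from deriv(h,g), deriv(g,i)
round 2: derive deriv(j,a) via R1 from deriv(j,d), deriv(d,a)
round 2: derive deriv(j,g) via R1 from deriv(j,h), deriv(h,g)
round 3: derive deriv(d,i) via R1 from deriv(d,a), deriv(a,i)
round 3: derive deriv(j,i) via R1 from deriv(j,a), deriv(a,i)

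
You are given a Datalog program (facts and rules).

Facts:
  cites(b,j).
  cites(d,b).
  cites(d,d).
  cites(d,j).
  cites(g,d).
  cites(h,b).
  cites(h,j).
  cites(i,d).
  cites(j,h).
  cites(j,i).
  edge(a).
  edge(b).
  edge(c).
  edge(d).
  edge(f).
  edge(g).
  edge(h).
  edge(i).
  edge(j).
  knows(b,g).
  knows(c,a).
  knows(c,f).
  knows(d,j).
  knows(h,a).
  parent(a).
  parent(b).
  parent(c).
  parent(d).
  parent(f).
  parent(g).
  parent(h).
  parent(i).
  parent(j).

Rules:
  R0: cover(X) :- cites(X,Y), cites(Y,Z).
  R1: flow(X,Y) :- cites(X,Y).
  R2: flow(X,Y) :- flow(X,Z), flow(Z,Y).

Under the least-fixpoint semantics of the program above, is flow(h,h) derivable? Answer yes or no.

yes

round 1: derive flow(b,j) via R1 from cites(b,j)
round 1: derive flow(d,b) via R1 from cites(d,b)
round 1: derive flow(d,d) via R1 from cites(d,d)
round 1: derive flow(d,j) via R1 from cites(d,j)
round 1: derive flow(g,d) via R1 from cites(g,d)
round 1: derive flow(h,b) via R1 from cites(h,b)
round 1: derive flow(h,j) via R1 from cites(h,j)
round 1: derive flow(i,d) via R1 from cites(i,d)
round 1: derive flow(j,h) via R1 from cites(j,h)
round 1: derive flow(j,i) via R1 from cites(j,i)
round 2: derive flow(b,h) via R2 from flow(b,j), flow(j,h)
round 2: derive flow(b,i) via R2 from flow(b,j), flow(j,i)
round 2: derive flow(d,h) via R2 from flow(d,j), flow(j,h)
round 2: derive flow(d,i) via R2 from flow(d,j), flow(j,i)
round 2: derive flow(g,b) via R2 from flow(g,d), flow(d,b)
round 2: derive flow(g,j) via R2 from flow(g,d), flow(d,j)
round 2: derive flow(h,h) via R2 from flow(h,j), flow(j,h)
round 2: derive flow(h,i) via R2 from flow(h,j), flow(j,i)
round 2: derive flow(i,b) via R2 from flow(i,d), flow(d,b)
round 2: derive flow(i,j) via R2 from flow(i,d), flow(d,j)
round 2: derive flow(j,b) via R2 from flow(j,h), flow(h,b)
round 2: derive flow(j,d) via R2 from flow(j,i), flow(i,d)
round 2: derive flow(j,j) via R2 from flow(j,h), flow(h,j)
round 3: derive flow(b,b) via R2 from flow(b,h), flow(h,b)
round 3: derive flow(b,d) via R2 from flow(b,i), flow(i,d)
round 3: derive flow(g,h) via R2 from flow(g,b), flow(b,h)
round 3: derive flow(g,i) via R2 from flow(g,b), flow(b,i)
round 3: derive flow(h,d) via R2 from flow(h,i), flow(i,d)
round 3: derive flow(i,h) via R2 from flow(i,b), flow(b,h)
round 3: derive flow(i,i) via R2 from flow(i,b), flow(b,i)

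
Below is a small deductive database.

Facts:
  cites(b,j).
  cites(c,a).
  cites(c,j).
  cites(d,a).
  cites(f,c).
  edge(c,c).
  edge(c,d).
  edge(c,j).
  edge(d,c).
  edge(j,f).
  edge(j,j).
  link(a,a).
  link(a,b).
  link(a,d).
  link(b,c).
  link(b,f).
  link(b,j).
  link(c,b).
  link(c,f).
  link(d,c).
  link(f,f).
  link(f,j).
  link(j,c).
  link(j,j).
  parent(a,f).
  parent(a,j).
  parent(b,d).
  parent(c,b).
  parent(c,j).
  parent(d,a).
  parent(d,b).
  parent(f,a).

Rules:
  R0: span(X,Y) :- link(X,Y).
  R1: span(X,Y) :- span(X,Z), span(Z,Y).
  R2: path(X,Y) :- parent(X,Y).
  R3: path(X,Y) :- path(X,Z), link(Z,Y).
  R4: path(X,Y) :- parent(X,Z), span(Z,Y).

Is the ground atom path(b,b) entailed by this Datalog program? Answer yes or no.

yes

round 1: derive span(a,a) via R0 from link(a,a)
round 1: derive span(a,b) via R0 from link(a,b)
round 1: derive span(a,d) via R0 from link(a,d)
round 1: derive span(b,c) via R0 from link(b,c)
round 1: derive span(b,f) via R0 from link(b,f)
round 1: derive span(b,j) via R0 from link(b,j)
round 1: derive span(c,b) via R0 from link(c,b)
round 1: derive span(c,f) via R0 from link(c,f)
round 1: derive span(d,c) via R0 from link(d,c)
round 1: derive span(f,f) via R0 from link(f,f)
round 1: derive span(f,j) via R0 from link(f,j)
round 1: derive span(j,c) via R0 from link(j,c)
round 1: derive span(j,j) via R0 from link(j,j)
round 1: derive path(a,f) via R2 from parent(a,f)
round 1: derive path(a,j) via R2 from parent(a,j)
round 1: derive path(b,d) via R2 from parent(b,d)
round 1: derive path(c,b) via R2 from parent(c,b)
round 1: derive path(c,j) via R2 from parent(c,j)
round 1: derive path(d,a) via R2 from parent(d,a)
round 1: derive path(d,b) via R2 from parent(d,b)
round 1: derive path(f,a) via R2 from parent(f,a)
round 2: derive span(a,c) via R1 from span(a,b), span(b,c)
round 2: derive span(a,f) via R1 from span(a,b), span(b,f)
round 2: derive span(a,j) via R1 from span(a,b), span(b,j)
round 2: derive span(b,b) via R1 from span(b,c), span(c,b)
round 2: derive span(c,c) via R1 from span(c,b), span(b,c)
round 2: derive span(c,j) via R1 from span(c,b), span(b,j)
round 2: derive span(d,b) via R1 from span(d,c), span(c,b)
round 2: derive span(d,f) via R1 from span(d,c), span(c,f)
round 2: derive span(f,c) via R1 from span(f,j), span(j,c)
round 2: derive span(j,b) via R1 from span(j,c), span(c,b)
round 2: derive span(j,f) via R1 from span(j,c), span(c,f)
round 2: derive path(a,c) via R3 from path(a,j), link(j,c)
round 2: derive path(b,c) via R3 from path(b,d), link(d,c)
round 2: derive path(c,c) via R3 from path(c,b), link(b,c)
round 2: derive path(c,f) via R3 from path(c,b), link(b,f)
round 2: derive path(d,c) via R3 from path(d,b), link(b,c)
round 2: derive path(d,d) via R3 from path(d,a), link(a,d)
round 2: derive path(d,f) via R3 from path(d,b), link(b,f)
round 2: derive path(d,j) via R3 from path(d,b), link(b,j)
round 2: derive path(f,b) via R3 from path(f,a), link(a,b)
round 2: derive path(f,d) via R3 from path(f,a), link(a,d)
round 3: derive span(d,j) via R1 from span(d,b), span(b,j)
round 3: derive span(f,b) via R1 from span(f,c), span(c,b)
round 3: derive path(a,b) via R3 from path(a,c), link(c,b)
round 3: derive path(b,b) via R3 from path(b,c), link(c,b)
round 3: derive path(b,f) via R3 from path(b,c), link(c,f)
round 3: derive path(f,c) via R3 from path(f,b), link(b,c)
round 3: derive path(f,f) via R3 from path(f,b), link(b,f)
round 3: derive path(f,j) via R3 from path(f,b), link(b,j)
round 4: derive path(b,j) via R3 from path(b,b), link(b,j)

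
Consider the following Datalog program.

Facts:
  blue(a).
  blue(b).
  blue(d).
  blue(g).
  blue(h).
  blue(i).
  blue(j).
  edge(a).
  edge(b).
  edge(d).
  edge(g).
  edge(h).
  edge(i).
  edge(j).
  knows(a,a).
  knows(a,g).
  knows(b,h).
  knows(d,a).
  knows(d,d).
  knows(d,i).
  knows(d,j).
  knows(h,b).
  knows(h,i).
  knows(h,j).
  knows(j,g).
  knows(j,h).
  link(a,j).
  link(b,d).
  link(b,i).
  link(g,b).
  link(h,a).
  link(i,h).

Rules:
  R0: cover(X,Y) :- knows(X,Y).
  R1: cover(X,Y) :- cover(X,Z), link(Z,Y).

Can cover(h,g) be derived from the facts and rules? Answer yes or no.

no

round 1: derive cover(a,a) via R0 from knows(a,a)
round 1: derive cover(a,g) via R0 from knows(a,g)
round 1: derive cover(b,h) via R0 from knows(b,h)
round 1: derive cover(d,a) via R0 from knows(d,a)
round 1: derive cover(d,d) via R0 from knows(d,d)
round 1: derive cover(d,i) via R0 from knows(d,i)
round 1: derive cover(d,j) via R0 from knows(d,j)
round 1: derive cover(h,b) via R0 from knows(h,b)
round 1: derive cover(h,i) via R0 from knows(h,i)
round 1: derive cover(h,j) via R0 from knows(h,j)
round 1: derive cover(j,g) via R0 from knows(j,g)
round 1: derive cover(j,h) via R0 from knows(j,h)
round 2: derive cover(a,b) via R1 from cover(a,g), link(g,b)
round 2: derive cover(a,j) via R1 from cover(a,a), link(a,j)
round 2: derive cover(b,a) via R1 from cover(b,h), link(h,a)
round 2: derive cover(d,h) via R1 from cover(d,i), link(i,h)
round 2: derive cover(h,d) via R1 from cover(h,b), link(b,d)
round 2: derive cover(h,h) via R1 from cover(h,i), link(i,h)
round 2: derive cover(j,a) via R1 from cover(j,h), link(h,a)
round 2: derive cover(j,b) via R1 from cover(j,g), link(g,b)
round 3: derive cover(a,d) via R1 from cover(a,b), link(b,d)
round 3: derive cover(a,i) via R1 from cover(a,b), link(b,i)
round 3: derive cover(b,j) via R1 from cover(b,a), link(a,j)
round 3: derive cover(h,a) via R1 from cover(h,h), link(h,a)
round 3: derive cover(j,d) via R1 from cover(j,b), link(b,d)
round 3: derive cover(j,i) via R1 from cover(j,b), link(b,i)
round 3: derive cover(j,j) via R1 from cover(j,a), link(a,j)
round 4: derive cover(a,h) via R1 from cover(a,i), link(i,h)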